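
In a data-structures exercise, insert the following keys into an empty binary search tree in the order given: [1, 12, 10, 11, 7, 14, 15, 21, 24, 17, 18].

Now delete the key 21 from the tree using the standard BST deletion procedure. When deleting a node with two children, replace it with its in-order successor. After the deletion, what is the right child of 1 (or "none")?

Insert 1: tree is empty, so 1 becomes the root.
Insert 12: 12 > 1 → go right. Place as right child of 1.
Insert 10: 10 > 1 → go right; 10 < 12 → go left. Place as left child of 12.
Insert 11: 11 > 1 → go right; 11 < 12 → go left; 11 > 10 → go right. Place as right child of 10.
Insert 7: 7 > 1 → go right; 7 < 12 → go left; 7 < 10 → go left. Place as left child of 10.
Insert 14: 14 > 1 → go right; 14 > 12 → go right. Place as right child of 12.
Insert 15: 15 > 1 → go right; 15 > 12 → go right; 15 > 14 → go right. Place as right child of 14.
Insert 21: 21 > 1 → go right; 21 > 12 → go right; 21 > 14 → go right; 21 > 15 → go right. Place as right child of 15.
Insert 24: 24 > 1 → go right; 24 > 12 → go right; 24 > 14 → go right; 24 > 15 → go right; 24 > 21 → go right. Place as right child of 21.
Insert 17: 17 > 1 → go right; 17 > 12 → go right; 17 > 14 → go right; 17 > 15 → go right; 17 < 21 → go left. Place as left child of 21.
Insert 18: 18 > 1 → go right; 18 > 12 → go right; 18 > 14 → go right; 18 > 15 → go right; 18 < 21 → go left; 18 > 17 → go right. Place as right child of 17.

Delete 21 (two children — replace with in-order successor).
After deletion, 1's right child: 12.

12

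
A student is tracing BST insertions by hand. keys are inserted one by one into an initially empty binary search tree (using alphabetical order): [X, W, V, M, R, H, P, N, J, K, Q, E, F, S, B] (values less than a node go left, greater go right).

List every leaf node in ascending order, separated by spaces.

X: root
W: left child of X (depth 1)
V: left child of W (depth 2)
M: left child of V (depth 3)
R: right child of M (depth 4)
H: left child of M (depth 4)
P: left child of R (depth 5)
N: left child of P (depth 6)
J: right child of H (depth 5)
K: right child of J (depth 6)
Q: right child of P (depth 6)
E: left child of H (depth 5)
F: right child of E (depth 6)
S: right child of R (depth 5)
B: left child of E (depth 6)

B F K N Q S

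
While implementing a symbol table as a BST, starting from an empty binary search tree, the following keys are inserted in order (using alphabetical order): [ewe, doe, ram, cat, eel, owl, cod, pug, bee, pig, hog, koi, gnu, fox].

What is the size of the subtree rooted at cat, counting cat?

3

ewe: root
doe: left child of ewe (depth 1)
ram: right child of ewe (depth 1)
cat: left child of doe (depth 2)
eel: right child of doe (depth 2)
owl: left child of ram (depth 2)
cod: right child of cat (depth 3)
pug: right child of owl (depth 3)
bee: left child of cat (depth 3)
pig: left child of pug (depth 4)
hog: left child of owl (depth 3)
koi: right child of hog (depth 4)
gnu: left child of hog (depth 4)
fox: left child of gnu (depth 5)

Subtree rooted at cat contains: cat, bee, cod — 3 nodes.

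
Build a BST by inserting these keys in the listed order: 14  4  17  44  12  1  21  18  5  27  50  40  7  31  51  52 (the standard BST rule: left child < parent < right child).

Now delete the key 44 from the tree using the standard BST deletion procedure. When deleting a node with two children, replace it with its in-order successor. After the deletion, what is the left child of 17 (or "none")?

none

Insert 14: tree is empty, so 14 becomes the root.
Insert 4: 4 < 14 → go left. Place as left child of 14.
Insert 17: 17 > 14 → go right. Place as right child of 14.
Insert 44: 44 > 14 → go right; 44 > 17 → go right. Place as right child of 17.
Insert 12: 12 < 14 → go left; 12 > 4 → go right. Place as right child of 4.
Insert 1: 1 < 14 → go left; 1 < 4 → go left. Place as left child of 4.
Insert 21: 21 > 14 → go right; 21 > 17 → go right; 21 < 44 → go left. Place as left child of 44.
Insert 18: 18 > 14 → go right; 18 > 17 → go right; 18 < 44 → go left; 18 < 21 → go left. Place as left child of 21.
Insert 5: 5 < 14 → go left; 5 > 4 → go right; 5 < 12 → go left. Place as left child of 12.
Insert 27: 27 > 14 → go right; 27 > 17 → go right; 27 < 44 → go left; 27 > 21 → go right. Place as right child of 21.
Insert 50: 50 > 14 → go right; 50 > 17 → go right; 50 > 44 → go right. Place as right child of 44.
Insert 40: 40 > 14 → go right; 40 > 17 → go right; 40 < 44 → go left; 40 > 21 → go right; 40 > 27 → go right. Place as right child of 27.
Insert 7: 7 < 14 → go left; 7 > 4 → go right; 7 < 12 → go left; 7 > 5 → go right. Place as right child of 5.
Insert 31: 31 > 14 → go right; 31 > 17 → go right; 31 < 44 → go left; 31 > 21 → go right; 31 > 27 → go right; 31 < 40 → go left. Place as left child of 40.
Insert 51: 51 > 14 → go right; 51 > 17 → go right; 51 > 44 → go right; 51 > 50 → go right. Place as right child of 50.
Insert 52: 52 > 14 → go right; 52 > 17 → go right; 52 > 44 → go right; 52 > 50 → go right; 52 > 51 → go right. Place as right child of 51.

Delete 44 (two children — replace with in-order successor).
After deletion, 17's left child: none.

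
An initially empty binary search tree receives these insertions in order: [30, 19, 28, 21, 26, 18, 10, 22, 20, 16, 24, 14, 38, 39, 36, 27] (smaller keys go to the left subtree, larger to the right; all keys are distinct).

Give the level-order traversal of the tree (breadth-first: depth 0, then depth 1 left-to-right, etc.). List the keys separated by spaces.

30: root
19: left child of 30 (depth 1)
28: right child of 19 (depth 2)
21: left child of 28 (depth 3)
26: right child of 21 (depth 4)
18: left child of 19 (depth 2)
10: left child of 18 (depth 3)
22: left child of 26 (depth 5)
20: left child of 21 (depth 4)
16: right child of 10 (depth 4)
24: right child of 22 (depth 6)
14: left child of 16 (depth 5)
38: right child of 30 (depth 1)
39: right child of 38 (depth 2)
36: left child of 38 (depth 2)
27: right child of 26 (depth 5)

30 19 38 18 28 36 39 10 21 16 20 26 14 22 27 24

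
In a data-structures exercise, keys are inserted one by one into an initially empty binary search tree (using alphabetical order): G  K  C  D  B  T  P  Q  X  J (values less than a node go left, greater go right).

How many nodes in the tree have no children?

G: root
K: right child of G (depth 1)
C: left child of G (depth 1)
D: right child of C (depth 2)
B: left child of C (depth 2)
T: right child of K (depth 2)
P: left child of T (depth 3)
Q: right child of P (depth 4)
X: right child of T (depth 3)
J: left child of K (depth 2)

Leaves: B, D, J, Q, X — 5 in total.

5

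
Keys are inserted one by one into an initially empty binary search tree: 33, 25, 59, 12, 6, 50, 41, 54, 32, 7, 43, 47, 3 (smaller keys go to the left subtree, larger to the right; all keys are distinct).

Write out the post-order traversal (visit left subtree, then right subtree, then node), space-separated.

Resulting structure (node: left, right):
  33: L=25, R=59
  25: L=12, R=32
  59: L=50, R=–
  12: L=6, R=–
  6: L=3, R=7
  50: L=41, R=54
  41: L=–, R=43
  54: L=–, R=–
  32: L=–, R=–
  7: L=–, R=–
  43: L=–, R=47
  47: L=–, R=–
  3: L=–, R=–

3 7 6 12 32 25 47 43 41 54 50 59 33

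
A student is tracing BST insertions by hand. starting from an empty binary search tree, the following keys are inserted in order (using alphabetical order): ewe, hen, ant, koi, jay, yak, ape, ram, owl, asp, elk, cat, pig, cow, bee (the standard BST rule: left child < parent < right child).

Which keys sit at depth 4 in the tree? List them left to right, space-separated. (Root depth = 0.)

elk ram

Resulting structure (node: left, right):
  ewe: L=ant, R=hen
  hen: L=–, R=koi
  ant: L=–, R=ape
  koi: L=jay, R=yak
  jay: L=–, R=–
  yak: L=ram, R=–
  ape: L=–, R=asp
  ram: L=owl, R=–
  owl: L=–, R=pig
  asp: L=–, R=elk
  elk: L=cat, R=–
  cat: L=bee, R=cow
  pig: L=–, R=–
  cow: L=–, R=–
  bee: L=–, R=–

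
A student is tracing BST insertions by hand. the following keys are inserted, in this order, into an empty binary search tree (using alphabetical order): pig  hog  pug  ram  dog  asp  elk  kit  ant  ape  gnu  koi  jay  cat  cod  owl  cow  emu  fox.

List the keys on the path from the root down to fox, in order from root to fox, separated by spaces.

Insert pig: tree is empty, so pig becomes the root.
Insert hog: hog < pig → go left. Place as left child of pig.
Insert pug: pug > pig → go right. Place as right child of pig.
Insert ram: ram > pig → go right; ram > pug → go right. Place as right child of pug.
Insert dog: dog < pig → go left; dog < hog → go left. Place as left child of hog.
Insert asp: asp < pig → go left; asp < hog → go left; asp < dog → go left. Place as left child of dog.
Insert elk: elk < pig → go left; elk < hog → go left; elk > dog → go right. Place as right child of dog.
Insert kit: kit < pig → go left; kit > hog → go right. Place as right child of hog.
Insert ant: ant < pig → go left; ant < hog → go left; ant < dog → go left; ant < asp → go left. Place as left child of asp.
Insert ape: ape < pig → go left; ape < hog → go left; ape < dog → go left; ape < asp → go left; ape > ant → go right. Place as right child of ant.
Insert gnu: gnu < pig → go left; gnu < hog → go left; gnu > dog → go right; gnu > elk → go right. Place as right child of elk.
Insert koi: koi < pig → go left; koi > hog → go right; koi > kit → go right. Place as right child of kit.
Insert jay: jay < pig → go left; jay > hog → go right; jay < kit → go left. Place as left child of kit.
Insert cat: cat < pig → go left; cat < hog → go left; cat < dog → go left; cat > asp → go right. Place as right child of asp.
Insert cod: cod < pig → go left; cod < hog → go left; cod < dog → go left; cod > asp → go right; cod > cat → go right. Place as right child of cat.
Insert owl: owl < pig → go left; owl > hog → go right; owl > kit → go right; owl > koi → go right. Place as right child of koi.
Insert cow: cow < pig → go left; cow < hog → go left; cow < dog → go left; cow > asp → go right; cow > cat → go right; cow > cod → go right. Place as right child of cod.
Insert emu: emu < pig → go left; emu < hog → go left; emu > dog → go right; emu > elk → go right; emu < gnu → go left. Place as left child of gnu.
Insert fox: fox < pig → go left; fox < hog → go left; fox > dog → go right; fox > elk → go right; fox < gnu → go left; fox > emu → go right. Place as right child of emu.

pig hog dog elk gnu emu fox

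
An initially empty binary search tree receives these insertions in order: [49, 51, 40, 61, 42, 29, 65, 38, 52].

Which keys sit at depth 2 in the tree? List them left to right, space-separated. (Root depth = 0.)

Resulting structure (node: left, right):
  49: L=40, R=51
  51: L=–, R=61
  40: L=29, R=42
  61: L=52, R=65
  42: L=–, R=–
  29: L=–, R=38
  65: L=–, R=–
  38: L=–, R=–
  52: L=–, R=–

29 42 61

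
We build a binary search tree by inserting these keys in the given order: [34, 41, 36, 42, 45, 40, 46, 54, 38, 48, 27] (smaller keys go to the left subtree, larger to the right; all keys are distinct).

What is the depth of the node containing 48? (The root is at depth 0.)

Insert 34: tree is empty, so 34 becomes the root.
Insert 41: 41 > 34 → go right. Place as right child of 34.
Insert 36: 36 > 34 → go right; 36 < 41 → go left. Place as left child of 41.
Insert 42: 42 > 34 → go right; 42 > 41 → go right. Place as right child of 41.
Insert 45: 45 > 34 → go right; 45 > 41 → go right; 45 > 42 → go right. Place as right child of 42.
Insert 40: 40 > 34 → go right; 40 < 41 → go left; 40 > 36 → go right. Place as right child of 36.
Insert 46: 46 > 34 → go right; 46 > 41 → go right; 46 > 42 → go right; 46 > 45 → go right. Place as right child of 45.
Insert 54: 54 > 34 → go right; 54 > 41 → go right; 54 > 42 → go right; 54 > 45 → go right; 54 > 46 → go right. Place as right child of 46.
Insert 38: 38 > 34 → go right; 38 < 41 → go left; 38 > 36 → go right; 38 < 40 → go left. Place as left child of 40.
Insert 48: 48 > 34 → go right; 48 > 41 → go right; 48 > 42 → go right; 48 > 45 → go right; 48 > 46 → go right; 48 < 54 → go left. Place as left child of 54.
Insert 27: 27 < 34 → go left. Place as left child of 34.

Path to 48: 34 → 41 → 42 → 45 → 46 → 54 → 48, which is 6 edges.

6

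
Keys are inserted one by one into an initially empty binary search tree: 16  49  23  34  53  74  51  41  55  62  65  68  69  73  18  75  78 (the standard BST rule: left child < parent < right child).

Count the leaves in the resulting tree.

Resulting structure (node: left, right):
  16: L=–, R=49
  49: L=23, R=53
  23: L=18, R=34
  34: L=–, R=41
  53: L=51, R=74
  74: L=55, R=75
  51: L=–, R=–
  41: L=–, R=–
  55: L=–, R=62
  62: L=–, R=65
  65: L=–, R=68
  68: L=–, R=69
  69: L=–, R=73
  73: L=–, R=–
  18: L=–, R=–
  75: L=–, R=78
  78: L=–, R=–

Leaves: 18, 41, 51, 73, 78 — 5 in total.

5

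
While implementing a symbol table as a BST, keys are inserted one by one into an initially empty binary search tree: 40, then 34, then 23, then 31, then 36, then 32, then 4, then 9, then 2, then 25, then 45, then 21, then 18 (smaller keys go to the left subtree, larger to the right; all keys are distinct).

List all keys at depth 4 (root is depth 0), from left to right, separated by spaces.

2 9 25 32

Insert 40: tree is empty, so 40 becomes the root.
Insert 34: 34 < 40 → go left. Place as left child of 40.
Insert 23: 23 < 40 → go left; 23 < 34 → go left. Place as left child of 34.
Insert 31: 31 < 40 → go left; 31 < 34 → go left; 31 > 23 → go right. Place as right child of 23.
Insert 36: 36 < 40 → go left; 36 > 34 → go right. Place as right child of 34.
Insert 32: 32 < 40 → go left; 32 < 34 → go left; 32 > 23 → go right; 32 > 31 → go right. Place as right child of 31.
Insert 4: 4 < 40 → go left; 4 < 34 → go left; 4 < 23 → go left. Place as left child of 23.
Insert 9: 9 < 40 → go left; 9 < 34 → go left; 9 < 23 → go left; 9 > 4 → go right. Place as right child of 4.
Insert 2: 2 < 40 → go left; 2 < 34 → go left; 2 < 23 → go left; 2 < 4 → go left. Place as left child of 4.
Insert 25: 25 < 40 → go left; 25 < 34 → go left; 25 > 23 → go right; 25 < 31 → go left. Place as left child of 31.
Insert 45: 45 > 40 → go right. Place as right child of 40.
Insert 21: 21 < 40 → go left; 21 < 34 → go left; 21 < 23 → go left; 21 > 4 → go right; 21 > 9 → go right. Place as right child of 9.
Insert 18: 18 < 40 → go left; 18 < 34 → go left; 18 < 23 → go left; 18 > 4 → go right; 18 > 9 → go right; 18 < 21 → go left. Place as left child of 21.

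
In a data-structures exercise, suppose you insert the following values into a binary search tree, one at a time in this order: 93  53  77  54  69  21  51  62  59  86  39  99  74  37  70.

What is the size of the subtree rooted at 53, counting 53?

13

Insert 93: tree is empty, so 93 becomes the root.
Insert 53: 53 < 93 → go left. Place as left child of 93.
Insert 77: 77 < 93 → go left; 77 > 53 → go right. Place as right child of 53.
Insert 54: 54 < 93 → go left; 54 > 53 → go right; 54 < 77 → go left. Place as left child of 77.
Insert 69: 69 < 93 → go left; 69 > 53 → go right; 69 < 77 → go left; 69 > 54 → go right. Place as right child of 54.
Insert 21: 21 < 93 → go left; 21 < 53 → go left. Place as left child of 53.
Insert 51: 51 < 93 → go left; 51 < 53 → go left; 51 > 21 → go right. Place as right child of 21.
Insert 62: 62 < 93 → go left; 62 > 53 → go right; 62 < 77 → go left; 62 > 54 → go right; 62 < 69 → go left. Place as left child of 69.
Insert 59: 59 < 93 → go left; 59 > 53 → go right; 59 < 77 → go left; 59 > 54 → go right; 59 < 69 → go left; 59 < 62 → go left. Place as left child of 62.
Insert 86: 86 < 93 → go left; 86 > 53 → go right; 86 > 77 → go right. Place as right child of 77.
Insert 39: 39 < 93 → go left; 39 < 53 → go left; 39 > 21 → go right; 39 < 51 → go left. Place as left child of 51.
Insert 99: 99 > 93 → go right. Place as right child of 93.
Insert 74: 74 < 93 → go left; 74 > 53 → go right; 74 < 77 → go left; 74 > 54 → go right; 74 > 69 → go right. Place as right child of 69.
Insert 37: 37 < 93 → go left; 37 < 53 → go left; 37 > 21 → go right; 37 < 51 → go left; 37 < 39 → go left. Place as left child of 39.
Insert 70: 70 < 93 → go left; 70 > 53 → go right; 70 < 77 → go left; 70 > 54 → go right; 70 > 69 → go right; 70 < 74 → go left. Place as left child of 74.

Subtree rooted at 53 contains: 53, 21, 51, 39, 37, 77, 54, 69, 62, 59, 74, 70, 86 — 13 nodes.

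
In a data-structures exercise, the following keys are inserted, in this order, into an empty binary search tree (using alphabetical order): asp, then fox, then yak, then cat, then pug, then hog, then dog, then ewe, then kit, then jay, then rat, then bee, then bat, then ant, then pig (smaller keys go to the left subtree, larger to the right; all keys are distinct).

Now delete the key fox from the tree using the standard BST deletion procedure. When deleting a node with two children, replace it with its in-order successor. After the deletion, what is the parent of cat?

hog

Insert asp: tree is empty, so asp becomes the root.
Insert fox: fox > asp → go right. Place as right child of asp.
Insert yak: yak > asp → go right; yak > fox → go right. Place as right child of fox.
Insert cat: cat > asp → go right; cat < fox → go left. Place as left child of fox.
Insert pug: pug > asp → go right; pug > fox → go right; pug < yak → go left. Place as left child of yak.
Insert hog: hog > asp → go right; hog > fox → go right; hog < yak → go left; hog < pug → go left. Place as left child of pug.
Insert dog: dog > asp → go right; dog < fox → go left; dog > cat → go right. Place as right child of cat.
Insert ewe: ewe > asp → go right; ewe < fox → go left; ewe > cat → go right; ewe > dog → go right. Place as right child of dog.
Insert kit: kit > asp → go right; kit > fox → go right; kit < yak → go left; kit < pug → go left; kit > hog → go right. Place as right child of hog.
Insert jay: jay > asp → go right; jay > fox → go right; jay < yak → go left; jay < pug → go left; jay > hog → go right; jay < kit → go left. Place as left child of kit.
Insert rat: rat > asp → go right; rat > fox → go right; rat < yak → go left; rat > pug → go right. Place as right child of pug.
Insert bee: bee > asp → go right; bee < fox → go left; bee < cat → go left. Place as left child of cat.
Insert bat: bat > asp → go right; bat < fox → go left; bat < cat → go left; bat < bee → go left. Place as left child of bee.
Insert ant: ant < asp → go left. Place as left child of asp.
Insert pig: pig > asp → go right; pig > fox → go right; pig < yak → go left; pig < pug → go left; pig > hog → go right; pig > kit → go right. Place as right child of kit.

Delete fox (two children — replace with in-order successor).
After deletion, cat's parent is hog.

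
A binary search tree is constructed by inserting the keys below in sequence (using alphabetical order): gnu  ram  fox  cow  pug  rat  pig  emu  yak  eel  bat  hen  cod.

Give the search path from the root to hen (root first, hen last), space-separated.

gnu ram pug pig hen

gnu: root
ram: right child of gnu (depth 1)
fox: left child of gnu (depth 1)
cow: left child of fox (depth 2)
pug: left child of ram (depth 2)
rat: right child of ram (depth 2)
pig: left child of pug (depth 3)
emu: right child of cow (depth 3)
yak: right child of rat (depth 3)
eel: left child of emu (depth 4)
bat: left child of cow (depth 3)
hen: left child of pig (depth 4)
cod: right child of bat (depth 4)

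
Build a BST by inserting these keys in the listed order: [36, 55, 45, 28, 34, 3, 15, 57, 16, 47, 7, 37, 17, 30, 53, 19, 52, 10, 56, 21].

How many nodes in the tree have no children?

6

Insert 36: tree is empty, so 36 becomes the root.
Insert 55: 55 > 36 → go right. Place as right child of 36.
Insert 45: 45 > 36 → go right; 45 < 55 → go left. Place as left child of 55.
Insert 28: 28 < 36 → go left. Place as left child of 36.
Insert 34: 34 < 36 → go left; 34 > 28 → go right. Place as right child of 28.
Insert 3: 3 < 36 → go left; 3 < 28 → go left. Place as left child of 28.
Insert 15: 15 < 36 → go left; 15 < 28 → go left; 15 > 3 → go right. Place as right child of 3.
Insert 57: 57 > 36 → go right; 57 > 55 → go right. Place as right child of 55.
Insert 16: 16 < 36 → go left; 16 < 28 → go left; 16 > 3 → go right; 16 > 15 → go right. Place as right child of 15.
Insert 47: 47 > 36 → go right; 47 < 55 → go left; 47 > 45 → go right. Place as right child of 45.
Insert 7: 7 < 36 → go left; 7 < 28 → go left; 7 > 3 → go right; 7 < 15 → go left. Place as left child of 15.
Insert 37: 37 > 36 → go right; 37 < 55 → go left; 37 < 45 → go left. Place as left child of 45.
Insert 17: 17 < 36 → go left; 17 < 28 → go left; 17 > 3 → go right; 17 > 15 → go right; 17 > 16 → go right. Place as right child of 16.
Insert 30: 30 < 36 → go left; 30 > 28 → go right; 30 < 34 → go left. Place as left child of 34.
Insert 53: 53 > 36 → go right; 53 < 55 → go left; 53 > 45 → go right; 53 > 47 → go right. Place as right child of 47.
Insert 19: 19 < 36 → go left; 19 < 28 → go left; 19 > 3 → go right; 19 > 15 → go right; 19 > 16 → go right; 19 > 17 → go right. Place as right child of 17.
Insert 52: 52 > 36 → go right; 52 < 55 → go left; 52 > 45 → go right; 52 > 47 → go right; 52 < 53 → go left. Place as left child of 53.
Insert 10: 10 < 36 → go left; 10 < 28 → go left; 10 > 3 → go right; 10 < 15 → go left; 10 > 7 → go right. Place as right child of 7.
Insert 56: 56 > 36 → go right; 56 > 55 → go right; 56 < 57 → go left. Place as left child of 57.
Insert 21: 21 < 36 → go left; 21 < 28 → go left; 21 > 3 → go right; 21 > 15 → go right; 21 > 16 → go right; 21 > 17 → go right; 21 > 19 → go right. Place as right child of 19.

Leaves: 10, 21, 30, 37, 52, 56 — 6 in total.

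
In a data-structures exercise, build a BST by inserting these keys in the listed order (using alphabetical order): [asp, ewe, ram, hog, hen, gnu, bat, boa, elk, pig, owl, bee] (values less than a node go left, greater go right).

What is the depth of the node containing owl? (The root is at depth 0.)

5

asp: root
ewe: right child of asp (depth 1)
ram: right child of ewe (depth 2)
hog: left child of ram (depth 3)
hen: left child of hog (depth 4)
gnu: left child of hen (depth 5)
bat: left child of ewe (depth 2)
boa: right child of bat (depth 3)
elk: right child of boa (depth 4)
pig: right child of hog (depth 4)
owl: left child of pig (depth 5)
bee: left child of boa (depth 4)

Path to owl: asp → ewe → ram → hog → pig → owl, which is 5 edges.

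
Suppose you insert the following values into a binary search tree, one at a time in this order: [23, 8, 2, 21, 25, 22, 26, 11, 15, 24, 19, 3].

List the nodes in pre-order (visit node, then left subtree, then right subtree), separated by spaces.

23 8 2 3 21 11 15 19 22 25 24 26

Insert 23: tree is empty, so 23 becomes the root.
Insert 8: 8 < 23 → go left. Place as left child of 23.
Insert 2: 2 < 23 → go left; 2 < 8 → go left. Place as left child of 8.
Insert 21: 21 < 23 → go left; 21 > 8 → go right. Place as right child of 8.
Insert 25: 25 > 23 → go right. Place as right child of 23.
Insert 22: 22 < 23 → go left; 22 > 8 → go right; 22 > 21 → go right. Place as right child of 21.
Insert 26: 26 > 23 → go right; 26 > 25 → go right. Place as right child of 25.
Insert 11: 11 < 23 → go left; 11 > 8 → go right; 11 < 21 → go left. Place as left child of 21.
Insert 15: 15 < 23 → go left; 15 > 8 → go right; 15 < 21 → go left; 15 > 11 → go right. Place as right child of 11.
Insert 24: 24 > 23 → go right; 24 < 25 → go left. Place as left child of 25.
Insert 19: 19 < 23 → go left; 19 > 8 → go right; 19 < 21 → go left; 19 > 11 → go right; 19 > 15 → go right. Place as right child of 15.
Insert 3: 3 < 23 → go left; 3 < 8 → go left; 3 > 2 → go right. Place as right child of 2.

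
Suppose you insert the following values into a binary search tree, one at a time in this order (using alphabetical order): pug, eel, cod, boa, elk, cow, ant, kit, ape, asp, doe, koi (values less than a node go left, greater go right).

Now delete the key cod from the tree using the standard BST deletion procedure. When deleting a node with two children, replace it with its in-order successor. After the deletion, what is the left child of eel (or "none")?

cow

pug: root
eel: left child of pug (depth 1)
cod: left child of eel (depth 2)
boa: left child of cod (depth 3)
elk: right child of eel (depth 2)
cow: right child of cod (depth 3)
ant: left child of boa (depth 4)
kit: right child of elk (depth 3)
ape: right child of ant (depth 5)
asp: right child of ape (depth 6)
doe: right child of cow (depth 4)
koi: right child of kit (depth 4)

Delete cod (two children — replace with in-order successor).
After deletion, eel's left child: cow.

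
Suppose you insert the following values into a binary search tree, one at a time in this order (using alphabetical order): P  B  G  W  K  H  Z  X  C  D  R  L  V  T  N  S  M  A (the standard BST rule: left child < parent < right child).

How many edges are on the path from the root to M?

Insert P: tree is empty, so P becomes the root.
Insert B: B < P → go left. Place as left child of P.
Insert G: G < P → go left; G > B → go right. Place as right child of B.
Insert W: W > P → go right. Place as right child of P.
Insert K: K < P → go left; K > B → go right; K > G → go right. Place as right child of G.
Insert H: H < P → go left; H > B → go right; H > G → go right; H < K → go left. Place as left child of K.
Insert Z: Z > P → go right; Z > W → go right. Place as right child of W.
Insert X: X > P → go right; X > W → go right; X < Z → go left. Place as left child of Z.
Insert C: C < P → go left; C > B → go right; C < G → go left. Place as left child of G.
Insert D: D < P → go left; D > B → go right; D < G → go left; D > C → go right. Place as right child of C.
Insert R: R > P → go right; R < W → go left. Place as left child of W.
Insert L: L < P → go left; L > B → go right; L > G → go right; L > K → go right. Place as right child of K.
Insert V: V > P → go right; V < W → go left; V > R → go right. Place as right child of R.
Insert T: T > P → go right; T < W → go left; T > R → go right; T < V → go left. Place as left child of V.
Insert N: N < P → go left; N > B → go right; N > G → go right; N > K → go right; N > L → go right. Place as right child of L.
Insert S: S > P → go right; S < W → go left; S > R → go right; S < V → go left; S < T → go left. Place as left child of T.
Insert M: M < P → go left; M > B → go right; M > G → go right; M > K → go right; M > L → go right; M < N → go left. Place as left child of N.
Insert A: A < P → go left; A < B → go left. Place as left child of B.

Path to M: P → B → G → K → L → N → M, which is 6 edges.

6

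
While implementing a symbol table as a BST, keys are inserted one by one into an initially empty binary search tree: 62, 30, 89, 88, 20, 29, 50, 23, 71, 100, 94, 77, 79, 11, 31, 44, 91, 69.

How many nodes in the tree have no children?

6

62: root
30: left child of 62 (depth 1)
89: right child of 62 (depth 1)
88: left child of 89 (depth 2)
20: left child of 30 (depth 2)
29: right child of 20 (depth 3)
50: right child of 30 (depth 2)
23: left child of 29 (depth 4)
71: left child of 88 (depth 3)
100: right child of 89 (depth 2)
94: left child of 100 (depth 3)
77: right child of 71 (depth 4)
79: right child of 77 (depth 5)
11: left child of 20 (depth 3)
31: left child of 50 (depth 3)
44: right child of 31 (depth 4)
91: left child of 94 (depth 4)
69: left child of 71 (depth 4)

Leaves: 11, 23, 44, 69, 79, 91 — 6 in total.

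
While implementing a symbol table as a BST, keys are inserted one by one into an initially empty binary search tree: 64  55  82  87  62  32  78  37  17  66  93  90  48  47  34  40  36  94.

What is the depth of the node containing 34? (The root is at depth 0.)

64: root
55: left child of 64 (depth 1)
82: right child of 64 (depth 1)
87: right child of 82 (depth 2)
62: right child of 55 (depth 2)
32: left child of 55 (depth 2)
78: left child of 82 (depth 2)
37: right child of 32 (depth 3)
17: left child of 32 (depth 3)
66: left child of 78 (depth 3)
93: right child of 87 (depth 3)
90: left child of 93 (depth 4)
48: right child of 37 (depth 4)
47: left child of 48 (depth 5)
34: left child of 37 (depth 4)
40: left child of 47 (depth 6)
36: right child of 34 (depth 5)
94: right child of 93 (depth 4)

Path to 34: 64 → 55 → 32 → 37 → 34, which is 4 edges.

4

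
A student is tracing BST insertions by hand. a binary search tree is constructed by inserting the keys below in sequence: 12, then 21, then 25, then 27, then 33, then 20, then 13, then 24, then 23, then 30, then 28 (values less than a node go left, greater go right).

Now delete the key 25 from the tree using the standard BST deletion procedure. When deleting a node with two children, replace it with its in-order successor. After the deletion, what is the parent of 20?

Insert 12: tree is empty, so 12 becomes the root.
Insert 21: 21 > 12 → go right. Place as right child of 12.
Insert 25: 25 > 12 → go right; 25 > 21 → go right. Place as right child of 21.
Insert 27: 27 > 12 → go right; 27 > 21 → go right; 27 > 25 → go right. Place as right child of 25.
Insert 33: 33 > 12 → go right; 33 > 21 → go right; 33 > 25 → go right; 33 > 27 → go right. Place as right child of 27.
Insert 20: 20 > 12 → go right; 20 < 21 → go left. Place as left child of 21.
Insert 13: 13 > 12 → go right; 13 < 21 → go left; 13 < 20 → go left. Place as left child of 20.
Insert 24: 24 > 12 → go right; 24 > 21 → go right; 24 < 25 → go left. Place as left child of 25.
Insert 23: 23 > 12 → go right; 23 > 21 → go right; 23 < 25 → go left; 23 < 24 → go left. Place as left child of 24.
Insert 30: 30 > 12 → go right; 30 > 21 → go right; 30 > 25 → go right; 30 > 27 → go right; 30 < 33 → go left. Place as left child of 33.
Insert 28: 28 > 12 → go right; 28 > 21 → go right; 28 > 25 → go right; 28 > 27 → go right; 28 < 33 → go left; 28 < 30 → go left. Place as left child of 30.

Delete 25 (two children — replace with in-order successor).
After deletion, 20's parent is 21.

21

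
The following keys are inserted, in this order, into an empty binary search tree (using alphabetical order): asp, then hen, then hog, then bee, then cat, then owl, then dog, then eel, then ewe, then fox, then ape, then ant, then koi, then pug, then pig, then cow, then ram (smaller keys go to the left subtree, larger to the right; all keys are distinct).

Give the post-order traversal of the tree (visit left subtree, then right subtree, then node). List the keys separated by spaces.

Insert asp: tree is empty, so asp becomes the root.
Insert hen: hen > asp → go right. Place as right child of asp.
Insert hog: hog > asp → go right; hog > hen → go right. Place as right child of hen.
Insert bee: bee > asp → go right; bee < hen → go left. Place as left child of hen.
Insert cat: cat > asp → go right; cat < hen → go left; cat > bee → go right. Place as right child of bee.
Insert owl: owl > asp → go right; owl > hen → go right; owl > hog → go right. Place as right child of hog.
Insert dog: dog > asp → go right; dog < hen → go left; dog > bee → go right; dog > cat → go right. Place as right child of cat.
Insert eel: eel > asp → go right; eel < hen → go left; eel > bee → go right; eel > cat → go right; eel > dog → go right. Place as right child of dog.
Insert ewe: ewe > asp → go right; ewe < hen → go left; ewe > bee → go right; ewe > cat → go right; ewe > dog → go right; ewe > eel → go right. Place as right child of eel.
Insert fox: fox > asp → go right; fox < hen → go left; fox > bee → go right; fox > cat → go right; fox > dog → go right; fox > eel → go right; fox > ewe → go right. Place as right child of ewe.
Insert ape: ape < asp → go left. Place as left child of asp.
Insert ant: ant < asp → go left; ant < ape → go left. Place as left child of ape.
Insert koi: koi > asp → go right; koi > hen → go right; koi > hog → go right; koi < owl → go left. Place as left child of owl.
Insert pug: pug > asp → go right; pug > hen → go right; pug > hog → go right; pug > owl → go right. Place as right child of owl.
Insert pig: pig > asp → go right; pig > hen → go right; pig > hog → go right; pig > owl → go right; pig < pug → go left. Place as left child of pug.
Insert cow: cow > asp → go right; cow < hen → go left; cow > bee → go right; cow > cat → go right; cow < dog → go left. Place as left child of dog.
Insert ram: ram > asp → go right; ram > hen → go right; ram > hog → go right; ram > owl → go right; ram > pug → go right. Place as right child of pug.

ant ape cow fox ewe eel dog cat bee koi pig ram pug owl hog hen asp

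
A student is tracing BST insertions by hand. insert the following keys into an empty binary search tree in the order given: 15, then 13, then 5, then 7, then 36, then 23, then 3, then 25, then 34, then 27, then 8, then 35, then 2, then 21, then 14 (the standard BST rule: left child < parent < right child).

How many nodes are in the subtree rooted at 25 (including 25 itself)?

4

Insert 15: tree is empty, so 15 becomes the root.
Insert 13: 13 < 15 → go left. Place as left child of 15.
Insert 5: 5 < 15 → go left; 5 < 13 → go left. Place as left child of 13.
Insert 7: 7 < 15 → go left; 7 < 13 → go left; 7 > 5 → go right. Place as right child of 5.
Insert 36: 36 > 15 → go right. Place as right child of 15.
Insert 23: 23 > 15 → go right; 23 < 36 → go left. Place as left child of 36.
Insert 3: 3 < 15 → go left; 3 < 13 → go left; 3 < 5 → go left. Place as left child of 5.
Insert 25: 25 > 15 → go right; 25 < 36 → go left; 25 > 23 → go right. Place as right child of 23.
Insert 34: 34 > 15 → go right; 34 < 36 → go left; 34 > 23 → go right; 34 > 25 → go right. Place as right child of 25.
Insert 27: 27 > 15 → go right; 27 < 36 → go left; 27 > 23 → go right; 27 > 25 → go right; 27 < 34 → go left. Place as left child of 34.
Insert 8: 8 < 15 → go left; 8 < 13 → go left; 8 > 5 → go right; 8 > 7 → go right. Place as right child of 7.
Insert 35: 35 > 15 → go right; 35 < 36 → go left; 35 > 23 → go right; 35 > 25 → go right; 35 > 34 → go right. Place as right child of 34.
Insert 2: 2 < 15 → go left; 2 < 13 → go left; 2 < 5 → go left; 2 < 3 → go left. Place as left child of 3.
Insert 21: 21 > 15 → go right; 21 < 36 → go left; 21 < 23 → go left. Place as left child of 23.
Insert 14: 14 < 15 → go left; 14 > 13 → go right. Place as right child of 13.

Subtree rooted at 25 contains: 25, 34, 27, 35 — 4 nodes.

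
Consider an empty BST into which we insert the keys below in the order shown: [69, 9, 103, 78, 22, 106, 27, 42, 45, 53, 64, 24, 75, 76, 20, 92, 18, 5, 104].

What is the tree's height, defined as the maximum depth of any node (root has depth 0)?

Insert 69: tree is empty, so 69 becomes the root.
Insert 9: 9 < 69 → go left. Place as left child of 69.
Insert 103: 103 > 69 → go right. Place as right child of 69.
Insert 78: 78 > 69 → go right; 78 < 103 → go left. Place as left child of 103.
Insert 22: 22 < 69 → go left; 22 > 9 → go right. Place as right child of 9.
Insert 106: 106 > 69 → go right; 106 > 103 → go right. Place as right child of 103.
Insert 27: 27 < 69 → go left; 27 > 9 → go right; 27 > 22 → go right. Place as right child of 22.
Insert 42: 42 < 69 → go left; 42 > 9 → go right; 42 > 22 → go right; 42 > 27 → go right. Place as right child of 27.
Insert 45: 45 < 69 → go left; 45 > 9 → go right; 45 > 22 → go right; 45 > 27 → go right; 45 > 42 → go right. Place as right child of 42.
Insert 53: 53 < 69 → go left; 53 > 9 → go right; 53 > 22 → go right; 53 > 27 → go right; 53 > 42 → go right; 53 > 45 → go right. Place as right child of 45.
Insert 64: 64 < 69 → go left; 64 > 9 → go right; 64 > 22 → go right; 64 > 27 → go right; 64 > 42 → go right; 64 > 45 → go right; 64 > 53 → go right. Place as right child of 53.
Insert 24: 24 < 69 → go left; 24 > 9 → go right; 24 > 22 → go right; 24 < 27 → go left. Place as left child of 27.
Insert 75: 75 > 69 → go right; 75 < 103 → go left; 75 < 78 → go left. Place as left child of 78.
Insert 76: 76 > 69 → go right; 76 < 103 → go left; 76 < 78 → go left; 76 > 75 → go right. Place as right child of 75.
Insert 20: 20 < 69 → go left; 20 > 9 → go right; 20 < 22 → go left. Place as left child of 22.
Insert 92: 92 > 69 → go right; 92 < 103 → go left; 92 > 78 → go right. Place as right child of 78.
Insert 18: 18 < 69 → go left; 18 > 9 → go right; 18 < 22 → go left; 18 < 20 → go left. Place as left child of 20.
Insert 5: 5 < 69 → go left; 5 < 9 → go left. Place as left child of 9.
Insert 104: 104 > 69 → go right; 104 > 103 → go right; 104 < 106 → go left. Place as left child of 106.

The deepest node is 64 at depth 7.

7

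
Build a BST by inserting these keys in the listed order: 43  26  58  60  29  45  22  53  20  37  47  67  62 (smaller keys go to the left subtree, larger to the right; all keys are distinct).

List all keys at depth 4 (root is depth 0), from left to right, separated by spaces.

47 62

Insert 43: tree is empty, so 43 becomes the root.
Insert 26: 26 < 43 → go left. Place as left child of 43.
Insert 58: 58 > 43 → go right. Place as right child of 43.
Insert 60: 60 > 43 → go right; 60 > 58 → go right. Place as right child of 58.
Insert 29: 29 < 43 → go left; 29 > 26 → go right. Place as right child of 26.
Insert 45: 45 > 43 → go right; 45 < 58 → go left. Place as left child of 58.
Insert 22: 22 < 43 → go left; 22 < 26 → go left. Place as left child of 26.
Insert 53: 53 > 43 → go right; 53 < 58 → go left; 53 > 45 → go right. Place as right child of 45.
Insert 20: 20 < 43 → go left; 20 < 26 → go left; 20 < 22 → go left. Place as left child of 22.
Insert 37: 37 < 43 → go left; 37 > 26 → go right; 37 > 29 → go right. Place as right child of 29.
Insert 47: 47 > 43 → go right; 47 < 58 → go left; 47 > 45 → go right; 47 < 53 → go left. Place as left child of 53.
Insert 67: 67 > 43 → go right; 67 > 58 → go right; 67 > 60 → go right. Place as right child of 60.
Insert 62: 62 > 43 → go right; 62 > 58 → go right; 62 > 60 → go right; 62 < 67 → go left. Place as left child of 67.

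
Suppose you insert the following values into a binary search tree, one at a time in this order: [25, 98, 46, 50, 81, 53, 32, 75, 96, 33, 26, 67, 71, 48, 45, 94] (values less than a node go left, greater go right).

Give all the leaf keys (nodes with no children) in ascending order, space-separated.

26 45 48 71 94

25: root
98: right child of 25 (depth 1)
46: left child of 98 (depth 2)
50: right child of 46 (depth 3)
81: right child of 50 (depth 4)
53: left child of 81 (depth 5)
32: left child of 46 (depth 3)
75: right child of 53 (depth 6)
96: right child of 81 (depth 5)
33: right child of 32 (depth 4)
26: left child of 32 (depth 4)
67: left child of 75 (depth 7)
71: right child of 67 (depth 8)
48: left child of 50 (depth 4)
45: right child of 33 (depth 5)
94: left child of 96 (depth 6)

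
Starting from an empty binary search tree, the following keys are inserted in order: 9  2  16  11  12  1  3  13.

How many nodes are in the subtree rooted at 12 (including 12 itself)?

Insert 9: tree is empty, so 9 becomes the root.
Insert 2: 2 < 9 → go left. Place as left child of 9.
Insert 16: 16 > 9 → go right. Place as right child of 9.
Insert 11: 11 > 9 → go right; 11 < 16 → go left. Place as left child of 16.
Insert 12: 12 > 9 → go right; 12 < 16 → go left; 12 > 11 → go right. Place as right child of 11.
Insert 1: 1 < 9 → go left; 1 < 2 → go left. Place as left child of 2.
Insert 3: 3 < 9 → go left; 3 > 2 → go right. Place as right child of 2.
Insert 13: 13 > 9 → go right; 13 < 16 → go left; 13 > 11 → go right; 13 > 12 → go right. Place as right child of 12.

Subtree rooted at 12 contains: 12, 13 — 2 nodes.

2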